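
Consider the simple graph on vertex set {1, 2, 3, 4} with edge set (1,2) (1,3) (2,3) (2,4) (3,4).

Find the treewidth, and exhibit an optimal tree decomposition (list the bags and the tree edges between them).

Treewidth 2.
Bags: B1 = {2, 3, 4}  B2 = {1, 2, 3}
Tree: B1–B2

Every bag has size at most 3, so the width is 3 − 1 = 2 and tw(G) ≤ 2. Conversely, {1, 2, 3} is a clique of size 3, and the vertices of any clique must share a bag in every tree decomposition; so some bag has ≥ 3 vertices and tw(G) ≥ 2. The upper and lower bounds meet at 2, so that is the treewidth.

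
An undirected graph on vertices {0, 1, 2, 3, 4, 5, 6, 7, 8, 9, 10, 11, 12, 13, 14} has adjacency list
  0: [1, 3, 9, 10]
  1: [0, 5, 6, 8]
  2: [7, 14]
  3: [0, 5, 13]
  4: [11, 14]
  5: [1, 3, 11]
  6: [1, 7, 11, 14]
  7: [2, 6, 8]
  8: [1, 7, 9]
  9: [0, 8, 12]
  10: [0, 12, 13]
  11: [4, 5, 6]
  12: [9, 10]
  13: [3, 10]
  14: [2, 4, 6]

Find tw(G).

A width-3 tree decomposition is:
Bags: B1 = {3, 10, 12, 13}  B2 = {0, 3, 10, 12}  B3 = {0, 3, 9, 12}  B4 = {0, 3, 5, 9}  B5 = {0, 1, 5, 9}  B6 = {1, 5, 8, 9}  B7 = {1, 5, 8, 11}  B8 = {1, 6, 8, 11}  B9 = {6, 7, 8, 11}  B10 = {4, 6, 7, 11}  B11 = {4, 6, 7, 14}  B12 = {2, 4, 7, 14}
Tree: B1–B2, B2–B3, B3–B4, B4–B5, B5–B6, B6–B7, B7–B8, B8–B9, B9–B10, B10–B11, B11–B12
Every bag has size at most 4, so the width is 4 − 1 = 3 and tw(G) ≤ 3. For the lower bound: the 4 vertex sets {10,12,13}, {3}, {0}, {1,5,8,9} are disjoint, each induces a connected subgraph, and every pair is joined by at least one edge of G. Contracting each set to a single vertex therefore yields K_{4} as a minor, and since treewidth is minor-monotone, tw(G) ≥ tw(K_{4}) = 3. The upper and lower bounds meet at 3, so that is the treewidth.

3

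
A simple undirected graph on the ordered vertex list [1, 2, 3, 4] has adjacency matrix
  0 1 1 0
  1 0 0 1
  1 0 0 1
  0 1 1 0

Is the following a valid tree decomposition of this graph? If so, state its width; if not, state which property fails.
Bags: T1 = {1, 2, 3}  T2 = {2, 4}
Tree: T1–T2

No — edge (3,4) lies in no bag.

A tree decomposition must satisfy three properties: every vertex lies in some bag; for every edge, both endpoints lie together in some bag; and for every vertex, the bags containing it form a connected subtree. Here edge (3,4) lies in no bag, so the decomposition is invalid.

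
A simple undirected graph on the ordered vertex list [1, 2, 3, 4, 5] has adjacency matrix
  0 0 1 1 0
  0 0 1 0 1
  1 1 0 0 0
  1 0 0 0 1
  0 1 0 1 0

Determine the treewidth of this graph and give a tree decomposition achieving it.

Treewidth 2.
Bags: B1 = {1, 3, 4}  B2 = {3, 4, 5}  B3 = {2, 3, 5}
Tree: B1–B2, B2–B3

Each bag holds 3 vertices, so the decomposition has width 2, which upper-bounds the treewidth. Since 3–1–4–5–2–3 is a cycle in G, G is not acyclic. Forests are exactly the graphs of treewidth ≤ 1, so tw(G) ≥ 2. Hence tw(G) = 2 exactly.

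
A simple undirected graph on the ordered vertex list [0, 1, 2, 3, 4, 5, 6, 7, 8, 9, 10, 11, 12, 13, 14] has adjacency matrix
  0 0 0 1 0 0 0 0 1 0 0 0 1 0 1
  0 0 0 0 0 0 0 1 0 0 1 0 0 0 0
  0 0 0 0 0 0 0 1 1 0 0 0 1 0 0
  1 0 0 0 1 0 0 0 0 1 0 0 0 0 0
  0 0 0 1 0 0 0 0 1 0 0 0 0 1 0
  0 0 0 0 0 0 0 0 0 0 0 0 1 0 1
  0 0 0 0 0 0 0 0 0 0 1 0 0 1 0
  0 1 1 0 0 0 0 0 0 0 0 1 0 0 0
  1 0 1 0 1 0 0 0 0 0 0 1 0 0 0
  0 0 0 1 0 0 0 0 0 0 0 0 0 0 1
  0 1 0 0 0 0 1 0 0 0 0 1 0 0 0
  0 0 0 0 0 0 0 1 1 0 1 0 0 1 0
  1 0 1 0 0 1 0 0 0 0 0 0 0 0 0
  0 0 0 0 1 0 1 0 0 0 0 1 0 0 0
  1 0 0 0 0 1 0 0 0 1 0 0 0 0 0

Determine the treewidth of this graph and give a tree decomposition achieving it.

Treewidth 3.
One optimal decomposition is:
Bags: B1 = {3, 5, 9, 14}  B2 = {0, 3, 5, 14}  B3 = {0, 3, 5, 12}  B4 = {0, 3, 4, 12}  B5 = {0, 4, 8, 12}  B6 = {2, 4, 8, 12}  B7 = {2, 4, 8, 13}  B8 = {2, 8, 11, 13}  B9 = {2, 7, 11, 13}  B10 = {6, 7, 11, 13}  B11 = {6, 7, 10, 11}  B12 = {1, 6, 7, 10}
Tree: B1–B2, B2–B3, B3–B4, B4–B5, B5–B6, B6–B7, B7–B8, B8–B9, B9–B10, B10–B11, B11–B12

The largest bag has 4 vertices, giving width 3; this decomposition certifies tw(G) ≤ 3. For the lower bound: the 4 vertex sets {5,9,14}, {3}, {0}, {2,4,8,12} are disjoint, each induces a connected subgraph, and every pair is joined by at least one edge of G. Contracting each set to a single vertex therefore yields K_{4} as a minor, and since treewidth is minor-monotone, tw(G) ≥ tw(K_{4}) = 3. The upper and lower bounds meet at 3, so that is the treewidth.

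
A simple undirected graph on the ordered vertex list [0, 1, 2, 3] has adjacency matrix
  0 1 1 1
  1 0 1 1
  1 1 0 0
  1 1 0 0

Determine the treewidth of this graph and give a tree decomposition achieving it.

Treewidth 2.
One such decomposition:
Bags: B1 = {0, 1, 3}  B2 = {0, 1, 2}
Tree: B1–B2

Each bag holds 3 vertices, so the decomposition has width 2, which upper-bounds the treewidth. Conversely, {0, 1, 2} is a clique of size 3, and the vertices of any clique must share a bag in every tree decomposition; so some bag has ≥ 3 vertices and tw(G) ≥ 2. Hence tw(G) = 2 exactly.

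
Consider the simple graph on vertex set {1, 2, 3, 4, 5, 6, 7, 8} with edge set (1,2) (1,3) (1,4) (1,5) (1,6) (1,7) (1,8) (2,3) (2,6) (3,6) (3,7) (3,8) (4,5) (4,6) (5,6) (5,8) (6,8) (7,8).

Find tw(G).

A width-3 tree decomposition is:
Bags: B1 = {1, 4, 5, 6}  B2 = {1, 5, 6, 8}  B3 = {1, 3, 6, 8}  B4 = {1, 2, 3, 6}  B5 = {1, 3, 7, 8}
Tree: B1–B2, B2–B3, B3–B4, B3–B5
The largest bag has 4 vertices, giving width 3; this decomposition certifies tw(G) ≤ 3. On the other hand G contains the 4-clique {1, 3, 6, 8}. A clique must lie in a single bag of any decomposition, so no decomposition can have width below 3. Combining the bounds, tw(G) = 3.

3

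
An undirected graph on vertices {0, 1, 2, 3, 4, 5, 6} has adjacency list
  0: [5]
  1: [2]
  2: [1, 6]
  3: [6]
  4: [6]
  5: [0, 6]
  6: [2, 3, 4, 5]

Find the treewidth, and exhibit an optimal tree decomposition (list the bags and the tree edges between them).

Each bag holds 2 vertices, so the decomposition has width 1, which upper-bounds the treewidth. Since G has at least one edge (e.g. 6–2), it is not an edgeless graph, so tw(G) ≥ 1. The upper and lower bounds meet at 1, so that is the treewidth.

Treewidth 1.
Bags: B1 = {2, 6}  B2 = {5, 6}  B3 = {1, 2}  B4 = {3, 6}  B5 = {0, 5}  B6 = {4, 6}
Tree: B1–B2, B1–B3, B1–B4, B2–B5, B1–B6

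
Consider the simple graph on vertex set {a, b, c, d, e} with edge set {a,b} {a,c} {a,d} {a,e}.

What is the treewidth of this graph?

1

A width-1 tree decomposition is:
Bags: B1 = {a, c}  B2 = {a, d}  B3 = {a, e}  B4 = {a, b}
Tree: B1–B2, B1–B3, B3–B4
Each bag holds 2 vertices, so the decomposition has width 1, which upper-bounds the treewidth. G has an edge, so its treewidth is at least 1. The upper and lower bounds meet at 1, so that is the treewidth.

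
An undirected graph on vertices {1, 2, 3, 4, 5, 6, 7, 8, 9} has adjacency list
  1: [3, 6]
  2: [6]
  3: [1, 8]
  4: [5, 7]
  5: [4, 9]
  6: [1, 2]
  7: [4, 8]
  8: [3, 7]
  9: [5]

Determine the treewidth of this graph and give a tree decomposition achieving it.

Treewidth 1.
One optimal decomposition is:
Bags: B1 = {2, 6}  B2 = {1, 6}  B3 = {1, 3}  B4 = {3, 8}  B5 = {7, 8}  B6 = {4, 7}  B7 = {4, 5}  B8 = {5, 9}
Tree: B1–B2, B2–B3, B3–B4, B4–B5, B5–B6, B6–B7, B7–B8

Each bag holds 2 vertices, so the decomposition has width 1, which upper-bounds the treewidth. G has an edge, so its treewidth is at least 1. Combining the bounds, tw(G) = 1.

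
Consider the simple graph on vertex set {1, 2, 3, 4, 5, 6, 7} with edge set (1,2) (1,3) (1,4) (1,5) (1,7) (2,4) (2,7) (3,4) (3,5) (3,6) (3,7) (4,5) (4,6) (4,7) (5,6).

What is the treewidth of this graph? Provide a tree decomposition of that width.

Every bag has size at most 4, so the width is 4 − 1 = 3 and tw(G) ≤ 3. For the lower bound, the 4 vertices {1, 2, 4, 7} are pairwise adjacent, and any tree decomposition puts a clique entirely inside one bag — forcing width ≥ 3. Combining the bounds, tw(G) = 3.

Treewidth 3.
Bags: B1 = {1, 3, 4, 7}  B2 = {1, 2, 4, 7}  B3 = {1, 3, 4, 5}  B4 = {3, 4, 5, 6}
Tree: B1–B2, B1–B3, B3–B4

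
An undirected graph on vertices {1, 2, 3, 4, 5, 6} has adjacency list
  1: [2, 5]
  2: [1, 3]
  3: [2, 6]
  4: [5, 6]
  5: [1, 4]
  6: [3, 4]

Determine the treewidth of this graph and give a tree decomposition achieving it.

The largest bag has 3 vertices, giving width 2; this decomposition certifies tw(G) ≤ 2. For the lower bound, G contains the cycle 4–6–3–2–1–5–4, so G is not a forest; only forests have treewidth ≤ 1, hence tw(G) ≥ 2. Combining the bounds, tw(G) = 2.

Treewidth 2.
One optimal decomposition is:
Bags: B1 = {3, 4, 6}  B2 = {2, 3, 4}  B3 = {1, 2, 4}  B4 = {1, 4, 5}
Tree: B1–B2, B2–B3, B3–B4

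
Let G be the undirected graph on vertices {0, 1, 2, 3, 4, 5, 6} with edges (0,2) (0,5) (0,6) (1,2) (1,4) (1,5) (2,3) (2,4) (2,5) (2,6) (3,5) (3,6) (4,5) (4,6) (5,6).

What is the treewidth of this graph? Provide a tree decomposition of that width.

The largest bag has 4 vertices, giving width 3; this decomposition certifies tw(G) ≤ 3. Conversely, {1, 2, 4, 5} is a clique of size 4, and the vertices of any clique must share a bag in every tree decomposition; so some bag has ≥ 4 vertices and tw(G) ≥ 3. Combining the bounds, tw(G) = 3.

Treewidth 3.
Bags: B1 = {2, 4, 5, 6}  B2 = {0, 2, 5, 6}  B3 = {2, 3, 5, 6}  B4 = {1, 2, 4, 5}
Tree: B1–B2, B2–B3, B1–B4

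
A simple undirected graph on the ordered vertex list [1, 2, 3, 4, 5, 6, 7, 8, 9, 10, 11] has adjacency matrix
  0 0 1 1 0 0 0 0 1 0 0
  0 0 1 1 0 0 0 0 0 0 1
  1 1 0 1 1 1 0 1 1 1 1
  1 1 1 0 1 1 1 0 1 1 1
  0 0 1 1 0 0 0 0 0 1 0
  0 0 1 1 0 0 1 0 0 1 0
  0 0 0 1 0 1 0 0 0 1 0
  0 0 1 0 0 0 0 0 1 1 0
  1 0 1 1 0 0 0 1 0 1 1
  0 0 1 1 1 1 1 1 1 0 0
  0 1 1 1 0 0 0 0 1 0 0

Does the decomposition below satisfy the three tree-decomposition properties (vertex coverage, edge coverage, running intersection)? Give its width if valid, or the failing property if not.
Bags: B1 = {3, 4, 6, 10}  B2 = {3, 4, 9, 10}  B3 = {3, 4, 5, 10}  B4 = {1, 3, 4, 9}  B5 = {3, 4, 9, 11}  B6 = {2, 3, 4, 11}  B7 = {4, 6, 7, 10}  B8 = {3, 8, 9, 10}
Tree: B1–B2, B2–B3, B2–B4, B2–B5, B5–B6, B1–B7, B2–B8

Yes; width 3.

Vertex coverage: the bags together contain {1, 2, 3, 4, 5, 6, 7, 8, 9, 10, 11}, the full vertex set. Edge coverage: each edge of G has both endpoints in at least one bag. Running intersection: for every vertex, the bags containing it form a connected subtree. All three properties hold, so this is a valid tree decomposition of width max|bag| − 1 = 3, and hence tw(G) ≤ 3.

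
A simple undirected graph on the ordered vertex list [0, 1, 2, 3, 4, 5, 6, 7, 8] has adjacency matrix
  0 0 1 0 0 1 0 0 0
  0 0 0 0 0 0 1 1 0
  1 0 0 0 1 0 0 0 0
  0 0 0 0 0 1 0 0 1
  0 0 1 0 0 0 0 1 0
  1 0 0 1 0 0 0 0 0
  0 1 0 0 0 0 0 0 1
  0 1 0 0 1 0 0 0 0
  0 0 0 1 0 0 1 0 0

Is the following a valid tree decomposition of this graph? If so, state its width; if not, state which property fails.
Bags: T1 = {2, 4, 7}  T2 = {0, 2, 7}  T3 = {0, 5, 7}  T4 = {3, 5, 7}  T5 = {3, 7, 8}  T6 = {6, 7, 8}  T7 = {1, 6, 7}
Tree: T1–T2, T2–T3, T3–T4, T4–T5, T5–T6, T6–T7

Yes; width 2.

Checking the three conditions: (i) the bags cover all of {0, 1, 2, 3, 4, 5, 6, 7, 8}; (ii) for each edge, some bag contains both endpoints; (iii) the bags containing any fixed vertex form a subtree. All hold, so the decomposition is valid with width 3 − 1 = 2.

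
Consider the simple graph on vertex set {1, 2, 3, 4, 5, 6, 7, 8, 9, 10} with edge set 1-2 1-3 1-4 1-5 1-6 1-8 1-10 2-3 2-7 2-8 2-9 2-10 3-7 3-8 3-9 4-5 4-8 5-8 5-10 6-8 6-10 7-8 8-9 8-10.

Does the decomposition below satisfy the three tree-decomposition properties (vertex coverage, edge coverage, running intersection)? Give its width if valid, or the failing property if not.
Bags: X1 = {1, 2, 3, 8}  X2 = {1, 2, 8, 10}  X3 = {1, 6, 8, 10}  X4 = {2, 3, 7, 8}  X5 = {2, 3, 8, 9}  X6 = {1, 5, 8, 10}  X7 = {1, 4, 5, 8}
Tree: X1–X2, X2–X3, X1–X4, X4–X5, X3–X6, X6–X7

Vertex coverage: the bags together contain {1, 2, 3, 4, 5, 6, 7, 8, 9, 10}, the full vertex set. Edge coverage: each edge of G has both endpoints in at least one bag. Running intersection: for every vertex, the bags containing it form a connected subtree. All three properties hold, so this is a valid tree decomposition of width max|bag| − 1 = 3, and hence tw(G) ≤ 3.

Yes; width 3.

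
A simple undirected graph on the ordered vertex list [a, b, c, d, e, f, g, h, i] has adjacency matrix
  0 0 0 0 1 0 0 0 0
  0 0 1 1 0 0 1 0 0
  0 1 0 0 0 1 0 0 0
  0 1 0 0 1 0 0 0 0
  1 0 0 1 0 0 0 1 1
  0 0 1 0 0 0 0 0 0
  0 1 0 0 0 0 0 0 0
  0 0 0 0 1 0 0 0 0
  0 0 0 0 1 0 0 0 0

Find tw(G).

1

A width-1 tree decomposition is:
Bags: B1 = {e, h}  B2 = {d, e}  B3 = {a, e}  B4 = {b, d}  B5 = {b, g}  B6 = {b, c}  B7 = {c, f}  B8 = {e, i}
Tree: B1–B2, B1–B3, B2–B4, B4–B5, B4–B6, B6–B7, B3–B8
Every bag has size at most 2, so the width is 2 − 1 = 1 and tw(G) ≤ 1. G has an edge, so its treewidth is at least 1. Combining the bounds, tw(G) = 1.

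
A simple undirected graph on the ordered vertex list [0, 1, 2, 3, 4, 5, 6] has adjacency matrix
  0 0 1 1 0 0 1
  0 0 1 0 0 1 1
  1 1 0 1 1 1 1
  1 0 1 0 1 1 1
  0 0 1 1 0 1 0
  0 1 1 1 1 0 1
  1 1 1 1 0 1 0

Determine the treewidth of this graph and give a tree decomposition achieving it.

Treewidth 3.
One such decomposition:
Bags: B1 = {2, 3, 4, 5}  B2 = {2, 3, 5, 6}  B3 = {0, 2, 3, 6}  B4 = {1, 2, 5, 6}
Tree: B1–B2, B2–B3, B2–B4

Every bag has size at most 4, so the width is 4 − 1 = 3 and tw(G) ≤ 3. On the other hand G contains the 4-clique {1, 2, 5, 6}. A clique must lie in a single bag of any decomposition, so no decomposition can have width below 3. Combining the bounds, tw(G) = 3.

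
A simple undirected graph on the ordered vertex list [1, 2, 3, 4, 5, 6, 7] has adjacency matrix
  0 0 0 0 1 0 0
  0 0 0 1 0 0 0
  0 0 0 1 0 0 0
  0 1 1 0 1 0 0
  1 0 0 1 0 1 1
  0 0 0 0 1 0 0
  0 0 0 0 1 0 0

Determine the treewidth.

1

A width-1 tree decomposition is:
Bags: B1 = {4, 5}  B2 = {1, 5}  B3 = {3, 4}  B4 = {2, 4}  B5 = {5, 6}  B6 = {5, 7}
Tree: B1–B2, B1–B3, B3–B4, B1–B5, B1–B6
Every bag has size at most 2, so the width is 2 − 1 = 1 and tw(G) ≤ 1. Since G has at least one edge (e.g. 4–5), it is not an edgeless graph, so tw(G) ≥ 1. The upper and lower bounds meet at 1, so that is the treewidth.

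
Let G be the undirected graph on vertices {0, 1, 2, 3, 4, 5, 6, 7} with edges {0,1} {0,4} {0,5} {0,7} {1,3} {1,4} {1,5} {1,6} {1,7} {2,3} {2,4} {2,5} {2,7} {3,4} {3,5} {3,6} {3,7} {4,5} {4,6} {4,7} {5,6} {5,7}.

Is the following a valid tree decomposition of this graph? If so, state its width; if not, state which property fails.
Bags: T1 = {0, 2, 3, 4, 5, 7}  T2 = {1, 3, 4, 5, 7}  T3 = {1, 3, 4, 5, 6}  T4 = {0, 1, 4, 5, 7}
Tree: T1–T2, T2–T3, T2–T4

A tree decomposition must satisfy three properties: every vertex lies in some bag; for every edge, both endpoints lie together in some bag; and for every vertex, the bags containing it form a connected subtree. Here bags containing vertex 0 are not connected in the tree, so the decomposition is invalid.

No — bags containing vertex 0 are not connected in the tree.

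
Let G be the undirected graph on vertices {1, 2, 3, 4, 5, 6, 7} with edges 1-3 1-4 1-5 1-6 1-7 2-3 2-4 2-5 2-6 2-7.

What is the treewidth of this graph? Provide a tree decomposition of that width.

Each bag holds 3 vertices, so the decomposition has width 2, which upper-bounds the treewidth. Since 2–7–1–6–2 is a cycle in G, G is not acyclic. Forests are exactly the graphs of treewidth ≤ 1, so tw(G) ≥ 2. Therefore the treewidth is 2.

Treewidth 2.
One such decomposition:
Bags: B1 = {1, 2, 7}  B2 = {1, 2, 6}  B3 = {1, 2, 5}  B4 = {1, 2, 4}  B5 = {1, 2, 3}
Tree: B1–B2, B2–B3, B3–B4, B4–B5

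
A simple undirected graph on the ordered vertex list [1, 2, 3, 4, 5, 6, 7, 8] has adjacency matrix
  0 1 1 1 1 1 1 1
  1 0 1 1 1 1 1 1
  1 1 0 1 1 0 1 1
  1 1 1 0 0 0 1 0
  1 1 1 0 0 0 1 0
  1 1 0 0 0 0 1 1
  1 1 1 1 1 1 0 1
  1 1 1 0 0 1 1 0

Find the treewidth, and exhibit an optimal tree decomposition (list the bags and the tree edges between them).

Every bag has size at most 5, so the width is 5 − 1 = 4 and tw(G) ≤ 4. Conversely, {1, 2, 3, 7, 8} is a clique of size 5, and the vertices of any clique must share a bag in every tree decomposition; so some bag has ≥ 5 vertices and tw(G) ≥ 4. Hence tw(G) = 4 exactly.

Treewidth 4.
One such decomposition:
Bags: B1 = {1, 2, 6, 7, 8}  B2 = {1, 2, 3, 7, 8}  B3 = {1, 2, 3, 5, 7}  B4 = {1, 2, 3, 4, 7}
Tree: B1–B2, B2–B3, B2–B4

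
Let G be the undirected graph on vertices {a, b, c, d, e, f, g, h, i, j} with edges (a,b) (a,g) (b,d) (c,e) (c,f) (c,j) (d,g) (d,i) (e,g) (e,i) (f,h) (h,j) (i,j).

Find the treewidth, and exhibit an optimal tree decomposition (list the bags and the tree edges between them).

Every bag has size at most 3, so the width is 3 − 1 = 2 and tw(G) ≤ 2. For the lower bound, G contains the cycle h–f–c–j–h, so G is not a forest; only forests have treewidth ≤ 1, hence tw(G) ≥ 2. Therefore the treewidth is 2.

Treewidth 2.
One optimal decomposition is:
Bags: B1 = {f, h, j}  B2 = {c, f, j}  B3 = {c, i, j}  B4 = {c, e, i}  B5 = {d, e, i}  B6 = {d, e, g}  B7 = {b, d, g}  B8 = {a, b, g}
Tree: B1–B2, B2–B3, B3–B4, B4–B5, B5–B6, B6–B7, B7–B8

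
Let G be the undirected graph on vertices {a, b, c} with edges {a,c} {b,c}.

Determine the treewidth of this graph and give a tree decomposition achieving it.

Treewidth 1.
One optimal decomposition is:
Bags: B1 = {a, c}  B2 = {b, c}
Tree: B1–B2

Each bag holds 2 vertices, so the decomposition has width 1, which upper-bounds the treewidth. G has an edge, so its treewidth is at least 1. Combining the bounds, tw(G) = 1.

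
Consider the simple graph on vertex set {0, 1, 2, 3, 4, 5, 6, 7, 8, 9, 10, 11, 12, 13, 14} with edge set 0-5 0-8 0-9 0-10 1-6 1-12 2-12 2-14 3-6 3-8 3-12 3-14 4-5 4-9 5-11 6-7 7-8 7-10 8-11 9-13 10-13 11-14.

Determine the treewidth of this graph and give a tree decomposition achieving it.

The largest bag has 4 vertices, giving width 3; this decomposition certifies tw(G) ≤ 3. For the lower bound: the 4 vertex sets {4,9,13}, {5}, {0}, {7,8,10,11} are disjoint, each induces a connected subgraph, and every pair is joined by at least one edge of G. Contracting each set to a single vertex therefore yields K_{4} as a minor, and since treewidth is minor-monotone, tw(G) ≥ tw(K_{4}) = 3. Hence tw(G) = 3 exactly.

Treewidth 3.
Bags: B1 = {4, 5, 9, 13}  B2 = {0, 5, 9, 13}  B3 = {0, 5, 10, 13}  B4 = {0, 5, 10, 11}  B5 = {0, 8, 10, 11}  B6 = {7, 8, 10, 11}  B7 = {7, 8, 11, 14}  B8 = {3, 7, 8, 14}  B9 = {3, 6, 7, 14}  B10 = {2, 3, 6, 14}  B11 = {2, 3, 6, 12}  B12 = {1, 2, 6, 12}
Tree: B1–B2, B2–B3, B3–B4, B4–B5, B5–B6, B6–B7, B7–B8, B8–B9, B9–B10, B10–B11, B11–B12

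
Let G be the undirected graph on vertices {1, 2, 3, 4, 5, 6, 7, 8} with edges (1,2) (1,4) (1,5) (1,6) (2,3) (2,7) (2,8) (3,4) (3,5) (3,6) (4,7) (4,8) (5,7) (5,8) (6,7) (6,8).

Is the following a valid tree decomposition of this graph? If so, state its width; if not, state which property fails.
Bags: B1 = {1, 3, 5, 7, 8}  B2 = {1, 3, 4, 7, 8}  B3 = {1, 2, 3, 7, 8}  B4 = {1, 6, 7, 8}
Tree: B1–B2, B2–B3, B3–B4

No — edge (3,6) lies in no bag.

A tree decomposition must satisfy three properties: every vertex lies in some bag; for every edge, both endpoints lie together in some bag; and for every vertex, the bags containing it form a connected subtree. Here edge (3,6) lies in no bag, so the decomposition is invalid.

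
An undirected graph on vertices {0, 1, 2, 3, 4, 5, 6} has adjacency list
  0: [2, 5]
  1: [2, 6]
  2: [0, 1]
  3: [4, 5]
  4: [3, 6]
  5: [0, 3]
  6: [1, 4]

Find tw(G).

A width-2 tree decomposition is:
Bags: B1 = {0, 2, 5}  B2 = {2, 3, 5}  B3 = {2, 3, 4}  B4 = {2, 4, 6}  B5 = {1, 2, 6}
Tree: B1–B2, B2–B3, B3–B4, B4–B5
Each bag holds 3 vertices, so the decomposition has width 2, which upper-bounds the treewidth. For the lower bound, G contains the cycle 2–0–5–3–4–6–1–2, so G is not a forest; only forests have treewidth ≤ 1, hence tw(G) ≥ 2. Therefore the treewidth is 2.

2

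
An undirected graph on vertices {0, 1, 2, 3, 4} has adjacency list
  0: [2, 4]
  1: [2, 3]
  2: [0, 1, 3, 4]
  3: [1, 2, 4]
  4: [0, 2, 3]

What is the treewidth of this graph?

2

A width-2 tree decomposition is:
Bags: B1 = {1, 2, 3}  B2 = {2, 3, 4}  B3 = {0, 2, 4}
Tree: B1–B2, B2–B3
The largest bag has 3 vertices, giving width 2; this decomposition certifies tw(G) ≤ 2. On the other hand G contains the 3-clique {0, 2, 4}. A clique must lie in a single bag of any decomposition, so no decomposition can have width below 2. The upper and lower bounds meet at 2, so that is the treewidth.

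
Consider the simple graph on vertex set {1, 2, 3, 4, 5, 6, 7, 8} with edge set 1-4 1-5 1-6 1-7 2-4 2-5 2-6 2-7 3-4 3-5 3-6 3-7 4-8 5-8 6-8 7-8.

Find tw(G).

A width-4 tree decomposition is:
Bags: B1 = {2, 4, 5, 6, 7}  B2 = {4, 5, 6, 7, 8}  B3 = {3, 4, 5, 6, 7}  B4 = {1, 4, 5, 6, 7}
Tree: B1–B2, B2–B3, B3–B4
The largest bag has 5 vertices, giving width 4; this decomposition certifies tw(G) ≤ 4. For the lower bound: the 5 vertex sets {2,6}, {7,8}, {3,5}, {4}, {1} are disjoint, each induces a connected subgraph, and every pair is joined by at least one edge of G. Contracting each set to a single vertex therefore yields K_{5} as a minor, and since treewidth is minor-monotone, tw(G) ≥ tw(K_{5}) = 4. Hence tw(G) = 4 exactly.

4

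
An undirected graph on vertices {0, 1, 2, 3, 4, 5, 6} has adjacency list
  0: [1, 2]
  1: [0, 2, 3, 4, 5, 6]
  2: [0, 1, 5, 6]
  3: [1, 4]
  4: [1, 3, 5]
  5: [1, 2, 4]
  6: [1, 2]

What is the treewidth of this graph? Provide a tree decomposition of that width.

Each bag holds 3 vertices, so the decomposition has width 2, which upper-bounds the treewidth. For the lower bound, the 3 vertices {0, 1, 2} are pairwise adjacent, and any tree decomposition puts a clique entirely inside one bag — forcing width ≥ 2. The upper and lower bounds meet at 2, so that is the treewidth.

Treewidth 2.
Bags: B1 = {1, 2, 5}  B2 = {1, 4, 5}  B3 = {1, 2, 6}  B4 = {0, 1, 2}  B5 = {1, 3, 4}
Tree: B1–B2, B1–B3, B3–B4, B2–B5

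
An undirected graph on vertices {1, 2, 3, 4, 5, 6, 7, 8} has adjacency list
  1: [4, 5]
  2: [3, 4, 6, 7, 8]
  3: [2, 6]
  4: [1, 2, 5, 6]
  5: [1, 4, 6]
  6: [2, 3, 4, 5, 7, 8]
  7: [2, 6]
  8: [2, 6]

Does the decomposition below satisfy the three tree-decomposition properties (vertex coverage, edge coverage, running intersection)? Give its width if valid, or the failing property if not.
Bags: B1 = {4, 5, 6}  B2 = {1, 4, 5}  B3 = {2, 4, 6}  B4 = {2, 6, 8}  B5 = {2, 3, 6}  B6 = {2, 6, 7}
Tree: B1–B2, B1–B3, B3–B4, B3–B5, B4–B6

Yes; width 2.

Vertex coverage: the bags together contain {1, 2, 3, 4, 5, 6, 7, 8}, the full vertex set. Edge coverage: each edge of G has both endpoints in at least one bag. Running intersection: for every vertex, the bags containing it form a connected subtree. All three properties hold, so this is a valid tree decomposition of width max|bag| − 1 = 2, and hence tw(G) ≤ 2.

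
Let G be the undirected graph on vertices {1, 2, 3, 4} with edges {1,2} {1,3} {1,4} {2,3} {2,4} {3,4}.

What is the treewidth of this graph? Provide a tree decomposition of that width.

With just one bag of size 4, the width is 4 − 1 = 3, so tw(G) ≤ 3. For the lower bound, the 4 vertices {1, 2, 3, 4} are pairwise adjacent, and any tree decomposition puts a clique entirely inside one bag — forcing width ≥ 3. Combining the bounds, tw(G) = 3.

Treewidth 3.
One such decomposition:
Bags: B1 = {1, 2, 3, 4}
Tree: (single bag)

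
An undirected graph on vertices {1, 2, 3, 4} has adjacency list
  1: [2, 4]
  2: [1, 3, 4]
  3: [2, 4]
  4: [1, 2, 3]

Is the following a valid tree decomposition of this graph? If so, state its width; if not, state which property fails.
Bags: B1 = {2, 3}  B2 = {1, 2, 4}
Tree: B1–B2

A tree decomposition must satisfy three properties: every vertex lies in some bag; for every edge, both endpoints lie together in some bag; and for every vertex, the bags containing it form a connected subtree. Here edge (4,3) lies in no bag, so the decomposition is invalid.

No — edge (4,3) lies in no bag.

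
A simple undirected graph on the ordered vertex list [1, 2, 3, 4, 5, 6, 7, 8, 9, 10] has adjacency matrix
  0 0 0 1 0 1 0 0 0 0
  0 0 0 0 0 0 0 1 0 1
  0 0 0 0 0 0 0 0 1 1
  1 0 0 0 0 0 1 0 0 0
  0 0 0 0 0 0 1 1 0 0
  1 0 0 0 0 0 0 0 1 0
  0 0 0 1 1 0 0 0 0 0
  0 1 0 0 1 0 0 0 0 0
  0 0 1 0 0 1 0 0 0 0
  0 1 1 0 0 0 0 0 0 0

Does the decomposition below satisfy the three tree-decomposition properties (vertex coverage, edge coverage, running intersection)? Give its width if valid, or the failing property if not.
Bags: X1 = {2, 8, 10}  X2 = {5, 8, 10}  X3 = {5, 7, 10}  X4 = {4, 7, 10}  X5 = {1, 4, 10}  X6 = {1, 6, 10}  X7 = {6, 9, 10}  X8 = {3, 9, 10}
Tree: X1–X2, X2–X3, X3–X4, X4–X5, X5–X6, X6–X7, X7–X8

Checking the three conditions: (i) the bags cover all of {1, 2, 3, 4, 5, 6, 7, 8, 9, 10}; (ii) for each edge, some bag contains both endpoints; (iii) the bags containing any fixed vertex form a subtree. All hold, so the decomposition is valid with width 3 − 1 = 2.

Yes; width 2.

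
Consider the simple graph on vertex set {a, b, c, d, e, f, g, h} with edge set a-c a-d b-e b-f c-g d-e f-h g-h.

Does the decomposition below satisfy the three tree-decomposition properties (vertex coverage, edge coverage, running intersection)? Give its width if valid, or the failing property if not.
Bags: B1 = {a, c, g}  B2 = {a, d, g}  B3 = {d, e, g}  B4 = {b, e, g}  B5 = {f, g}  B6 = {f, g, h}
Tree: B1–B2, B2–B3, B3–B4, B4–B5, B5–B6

A tree decomposition must satisfy three properties: every vertex lies in some bag; for every edge, both endpoints lie together in some bag; and for every vertex, the bags containing it form a connected subtree. Here edge (b,f) lies in no bag, so the decomposition is invalid.

No — edge (b,f) lies in no bag.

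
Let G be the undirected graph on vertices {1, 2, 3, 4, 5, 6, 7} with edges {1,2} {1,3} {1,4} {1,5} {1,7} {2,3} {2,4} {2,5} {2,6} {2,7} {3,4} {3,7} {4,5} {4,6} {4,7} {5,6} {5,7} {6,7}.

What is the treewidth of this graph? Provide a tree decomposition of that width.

The largest bag has 5 vertices, giving width 4; this decomposition certifies tw(G) ≤ 4. Conversely, {1, 2, 3, 4, 7} is a clique of size 5, and the vertices of any clique must share a bag in every tree decomposition; so some bag has ≥ 5 vertices and tw(G) ≥ 4. Hence tw(G) = 4 exactly.

Treewidth 4.
One optimal decomposition is:
Bags: B1 = {1, 2, 3, 4, 7}  B2 = {1, 2, 4, 5, 7}  B3 = {2, 4, 5, 6, 7}
Tree: B1–B2, B2–B3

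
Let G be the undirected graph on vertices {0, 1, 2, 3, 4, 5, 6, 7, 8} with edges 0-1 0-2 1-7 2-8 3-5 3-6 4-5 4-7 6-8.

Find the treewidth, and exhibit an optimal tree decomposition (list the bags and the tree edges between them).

The largest bag has 3 vertices, giving width 2; this decomposition certifies tw(G) ≤ 2. For the lower bound, G contains the cycle 2–0–1–7–4–5–3–6–8–2, so G is not a forest; only forests have treewidth ≤ 1, hence tw(G) ≥ 2. Combining the bounds, tw(G) = 2.

Treewidth 2.
One such decomposition:
Bags: B1 = {0, 1, 2}  B2 = {1, 2, 7}  B3 = {2, 4, 7}  B4 = {2, 4, 5}  B5 = {2, 3, 5}  B6 = {2, 3, 6}  B7 = {2, 6, 8}
Tree: B1–B2, B2–B3, B3–B4, B4–B5, B5–B6, B6–B7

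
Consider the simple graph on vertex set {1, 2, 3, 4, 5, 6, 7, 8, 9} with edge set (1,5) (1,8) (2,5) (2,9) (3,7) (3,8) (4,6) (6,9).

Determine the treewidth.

A width-1 tree decomposition is:
Bags: B1 = {3, 7}  B2 = {3, 8}  B3 = {1, 8}  B4 = {1, 5}  B5 = {2, 5}  B6 = {2, 9}  B7 = {6, 9}  B8 = {4, 6}
Tree: B1–B2, B2–B3, B3–B4, B4–B5, B5–B6, B6–B7, B7–B8
Each bag holds 2 vertices, so the decomposition has width 1, which upper-bounds the treewidth. Any graph with an edge has treewidth ≥ 1, and G has the edge 7–3. Combining the bounds, tw(G) = 1.

1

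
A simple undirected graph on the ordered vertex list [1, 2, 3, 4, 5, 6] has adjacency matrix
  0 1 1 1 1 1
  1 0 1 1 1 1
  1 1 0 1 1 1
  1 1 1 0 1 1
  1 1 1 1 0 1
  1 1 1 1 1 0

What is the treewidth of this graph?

5

A width-5 tree decomposition is:
Bags: B1 = {1, 2, 3, 4, 5, 6}
Tree: (single bag)
A single bag containing all 6 vertices is trivially a valid decomposition of width 5. For the lower bound, the 6 vertices {1, 2, 3, 4, 5, 6} are pairwise adjacent, and any tree decomposition puts a clique entirely inside one bag — forcing width ≥ 5. Hence tw(G) = 5 exactly.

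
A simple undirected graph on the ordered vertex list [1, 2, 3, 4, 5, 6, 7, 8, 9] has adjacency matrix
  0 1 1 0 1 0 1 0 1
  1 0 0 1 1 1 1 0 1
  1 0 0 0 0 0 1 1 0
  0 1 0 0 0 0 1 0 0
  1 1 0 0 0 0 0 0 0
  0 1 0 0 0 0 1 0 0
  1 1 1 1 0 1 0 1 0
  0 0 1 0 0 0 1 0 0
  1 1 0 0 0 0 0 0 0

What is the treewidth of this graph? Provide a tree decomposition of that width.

Treewidth 2.
Bags: B1 = {1, 2, 5}  B2 = {1, 2, 7}  B3 = {1, 2, 9}  B4 = {2, 6, 7}  B5 = {1, 3, 7}  B6 = {3, 7, 8}  B7 = {2, 4, 7}
Tree: B1–B2, B2–B3, B2–B4, B2–B5, B5–B6, B2–B7

The largest bag has 3 vertices, giving width 2; this decomposition certifies tw(G) ≤ 2. On the other hand G contains the 3-clique {3, 7, 8}. A clique must lie in a single bag of any decomposition, so no decomposition can have width below 2. Hence tw(G) = 2 exactly.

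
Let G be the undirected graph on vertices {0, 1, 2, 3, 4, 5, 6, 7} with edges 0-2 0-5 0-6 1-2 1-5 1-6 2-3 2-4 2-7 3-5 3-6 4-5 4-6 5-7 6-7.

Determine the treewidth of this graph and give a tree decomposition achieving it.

The largest bag has 4 vertices, giving width 3; this decomposition certifies tw(G) ≤ 3. For the lower bound: the 4 vertex sets {2,7}, {4,5}, {6}, {0} are disjoint, each induces a connected subgraph, and every pair is joined by at least one edge of G. Contracting each set to a single vertex therefore yields K_{4} as a minor, and since treewidth is minor-monotone, tw(G) ≥ tw(K_{4}) = 3. Therefore the treewidth is 3.

Treewidth 3.
One such decomposition:
Bags: B1 = {2, 5, 6, 7}  B2 = {2, 4, 5, 6}  B3 = {0, 2, 5, 6}  B4 = {1, 2, 5, 6}  B5 = {2, 3, 5, 6}
Tree: B1–B2, B2–B3, B3–B4, B4–B5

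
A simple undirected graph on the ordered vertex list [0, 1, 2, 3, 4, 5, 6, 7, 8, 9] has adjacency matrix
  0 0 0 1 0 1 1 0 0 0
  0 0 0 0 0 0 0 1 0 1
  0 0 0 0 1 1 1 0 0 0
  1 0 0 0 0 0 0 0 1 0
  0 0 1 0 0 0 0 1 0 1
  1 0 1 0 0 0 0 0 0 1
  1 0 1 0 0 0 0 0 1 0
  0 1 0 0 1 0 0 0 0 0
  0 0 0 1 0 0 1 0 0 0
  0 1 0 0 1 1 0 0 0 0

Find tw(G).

2

A width-2 tree decomposition is:
Bags: B1 = {1, 7, 9}  B2 = {4, 7, 9}  B3 = {4, 5, 9}  B4 = {2, 4, 5}  B5 = {0, 2, 5}  B6 = {0, 2, 6}  B7 = {0, 3, 6}  B8 = {3, 6, 8}
Tree: B1–B2, B2–B3, B3–B4, B4–B5, B5–B6, B6–B7, B7–B8
The largest bag has 3 vertices, giving width 2; this decomposition certifies tw(G) ≤ 2. For the lower bound, G contains the cycle 1–7–4–9–1, so G is not a forest; only forests have treewidth ≤ 1, hence tw(G) ≥ 2. Therefore the treewidth is 2.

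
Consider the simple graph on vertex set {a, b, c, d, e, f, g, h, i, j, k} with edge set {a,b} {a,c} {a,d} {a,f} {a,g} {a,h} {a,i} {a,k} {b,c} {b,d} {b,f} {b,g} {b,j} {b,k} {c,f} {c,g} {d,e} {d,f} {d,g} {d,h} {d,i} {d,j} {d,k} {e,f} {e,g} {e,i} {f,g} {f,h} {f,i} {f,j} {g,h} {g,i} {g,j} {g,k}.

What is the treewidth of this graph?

4

A width-4 tree decomposition is:
Bags: B1 = {a, d, f, g, i}  B2 = {a, b, d, f, g}  B3 = {a, d, f, g, h}  B4 = {a, b, c, f, g}  B5 = {b, d, f, g, j}  B6 = {d, e, f, g, i}  B7 = {a, b, d, g, k}
Tree: B1–B2, B2–B3, B2–B4, B2–B5, B1–B6, B2–B7
The largest bag has 5 vertices, giving width 4; this decomposition certifies tw(G) ≤ 4. For the lower bound, the 5 vertices {b, d, f, g, j} are pairwise adjacent, and any tree decomposition puts a clique entirely inside one bag — forcing width ≥ 4. Therefore the treewidth is 4.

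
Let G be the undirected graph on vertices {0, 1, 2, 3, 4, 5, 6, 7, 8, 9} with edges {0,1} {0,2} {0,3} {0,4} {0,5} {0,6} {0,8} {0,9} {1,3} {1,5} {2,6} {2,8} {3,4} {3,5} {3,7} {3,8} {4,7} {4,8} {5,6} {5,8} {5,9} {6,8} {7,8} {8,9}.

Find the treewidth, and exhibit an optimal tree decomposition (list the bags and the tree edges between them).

Every bag has size at most 4, so the width is 4 − 1 = 3 and tw(G) ≤ 3. For the lower bound, the 4 vertices {0, 2, 6, 8} are pairwise adjacent, and any tree decomposition puts a clique entirely inside one bag — forcing width ≥ 3. Hence tw(G) = 3 exactly.

Treewidth 3.
Bags: B1 = {0, 3, 5, 8}  B2 = {0, 5, 6, 8}  B3 = {0, 3, 4, 8}  B4 = {3, 4, 7, 8}  B5 = {0, 5, 8, 9}  B6 = {0, 1, 3, 5}  B7 = {0, 2, 6, 8}
Tree: B1–B2, B1–B3, B3–B4, B1–B5, B1–B6, B2–B7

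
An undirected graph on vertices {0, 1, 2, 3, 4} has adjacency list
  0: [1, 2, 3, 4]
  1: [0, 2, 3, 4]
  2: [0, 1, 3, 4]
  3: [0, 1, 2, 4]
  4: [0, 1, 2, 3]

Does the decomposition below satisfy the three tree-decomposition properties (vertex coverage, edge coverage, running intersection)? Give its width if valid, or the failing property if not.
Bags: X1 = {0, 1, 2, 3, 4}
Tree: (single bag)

Checking the three conditions: (i) the bags cover all of {0, 1, 2, 3, 4}; (ii) for each edge, some bag contains both endpoints; (iii) the bags containing any fixed vertex form a subtree. All hold, so the decomposition is valid with width 5 − 1 = 4.

Yes; width 4.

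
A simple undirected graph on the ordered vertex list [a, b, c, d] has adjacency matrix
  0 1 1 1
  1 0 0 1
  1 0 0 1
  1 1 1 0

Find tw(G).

2

A width-2 tree decomposition is:
Bags: B1 = {a, b, d}  B2 = {a, c, d}
Tree: B1–B2
Every bag has size at most 3, so the width is 3 − 1 = 2 and tw(G) ≤ 2. For the lower bound, the 3 vertices {a, c, d} are pairwise adjacent, and any tree decomposition puts a clique entirely inside one bag — forcing width ≥ 2. Therefore the treewidth is 2.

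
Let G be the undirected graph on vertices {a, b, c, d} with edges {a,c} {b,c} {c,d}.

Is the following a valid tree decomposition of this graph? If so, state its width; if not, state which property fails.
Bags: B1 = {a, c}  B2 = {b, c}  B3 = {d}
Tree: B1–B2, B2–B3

No — edge (c,d) lies in no bag.

A tree decomposition must satisfy three properties: every vertex lies in some bag; for every edge, both endpoints lie together in some bag; and for every vertex, the bags containing it form a connected subtree. Here edge (c,d) lies in no bag, so the decomposition is invalid.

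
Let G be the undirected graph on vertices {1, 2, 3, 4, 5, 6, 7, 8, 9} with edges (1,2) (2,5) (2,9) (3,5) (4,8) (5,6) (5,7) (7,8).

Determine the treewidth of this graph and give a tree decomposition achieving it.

Treewidth 1.
Bags: B1 = {5, 7}  B2 = {7, 8}  B3 = {2, 5}  B4 = {5, 6}  B5 = {2, 9}  B6 = {1, 2}  B7 = {4, 8}  B8 = {3, 5}
Tree: B1–B2, B1–B3, B3–B4, B3–B5, B3–B6, B2–B7, B3–B8

The largest bag has 2 vertices, giving width 1; this decomposition certifies tw(G) ≤ 1. G has an edge, so its treewidth is at least 1. Hence tw(G) = 1 exactly.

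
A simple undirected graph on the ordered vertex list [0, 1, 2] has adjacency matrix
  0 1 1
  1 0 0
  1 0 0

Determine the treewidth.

A width-1 tree decomposition is:
Bags: B1 = {0, 1}  B2 = {0, 2}
Tree: B1–B2
The largest bag has 2 vertices, giving width 1; this decomposition certifies tw(G) ≤ 1. Any graph with an edge has treewidth ≥ 1, and G has the edge 1–0. Combining the bounds, tw(G) = 1.

1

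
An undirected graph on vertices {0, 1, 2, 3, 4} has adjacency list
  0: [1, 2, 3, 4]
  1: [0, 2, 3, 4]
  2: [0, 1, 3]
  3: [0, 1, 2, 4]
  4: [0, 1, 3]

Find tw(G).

A width-3 tree decomposition is:
Bags: B1 = {0, 1, 3, 4}  B2 = {0, 1, 2, 3}
Tree: B1–B2
The largest bag has 4 vertices, giving width 3; this decomposition certifies tw(G) ≤ 3. Conversely, {0, 1, 2, 3} is a clique of size 4, and the vertices of any clique must share a bag in every tree decomposition; so some bag has ≥ 4 vertices and tw(G) ≥ 3. Combining the bounds, tw(G) = 3.

3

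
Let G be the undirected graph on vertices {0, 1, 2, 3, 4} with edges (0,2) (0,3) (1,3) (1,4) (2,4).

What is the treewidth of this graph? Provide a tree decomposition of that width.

Treewidth 2.
One such decomposition:
Bags: B1 = {1, 3, 4}  B2 = {0, 3, 4}  B3 = {0, 2, 4}
Tree: B1–B2, B2–B3

Each bag holds 3 vertices, so the decomposition has width 2, which upper-bounds the treewidth. The edges 4–1–3–0–2–4 form a cycle, so G is not a tree and its treewidth is at least 2. Hence tw(G) = 2 exactly.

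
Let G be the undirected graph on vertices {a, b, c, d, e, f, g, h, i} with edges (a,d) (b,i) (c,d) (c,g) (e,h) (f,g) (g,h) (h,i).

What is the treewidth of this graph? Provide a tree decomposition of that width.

Treewidth 1.
One optimal decomposition is:
Bags: B1 = {g, h}  B2 = {c, g}  B3 = {f, g}  B4 = {c, d}  B5 = {a, d}  B6 = {h, i}  B7 = {b, i}  B8 = {e, h}
Tree: B1–B2, B2–B3, B2–B4, B4–B5, B1–B6, B6–B7, B1–B8

Each bag holds 2 vertices, so the decomposition has width 1, which upper-bounds the treewidth. Since G has at least one edge (e.g. h–g), it is not an edgeless graph, so tw(G) ≥ 1. The upper and lower bounds meet at 1, so that is the treewidth.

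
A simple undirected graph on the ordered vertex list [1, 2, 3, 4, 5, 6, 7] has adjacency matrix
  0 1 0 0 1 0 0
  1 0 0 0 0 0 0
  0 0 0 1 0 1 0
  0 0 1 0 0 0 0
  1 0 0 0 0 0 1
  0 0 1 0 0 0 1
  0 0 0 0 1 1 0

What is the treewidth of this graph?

1

A width-1 tree decomposition is:
Bags: B1 = {3, 4}  B2 = {3, 6}  B3 = {6, 7}  B4 = {5, 7}  B5 = {1, 5}  B6 = {1, 2}
Tree: B1–B2, B2–B3, B3–B4, B4–B5, B5–B6
The largest bag has 2 vertices, giving width 1; this decomposition certifies tw(G) ≤ 1. Since G has at least one edge (e.g. 4–3), it is not an edgeless graph, so tw(G) ≥ 1. Combining the bounds, tw(G) = 1.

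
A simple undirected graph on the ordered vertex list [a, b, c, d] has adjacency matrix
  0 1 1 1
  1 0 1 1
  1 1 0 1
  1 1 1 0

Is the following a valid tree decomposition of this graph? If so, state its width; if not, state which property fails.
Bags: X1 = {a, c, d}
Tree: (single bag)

No — vertex b appears in no bag.

A tree decomposition must satisfy three properties: every vertex lies in some bag; for every edge, both endpoints lie together in some bag; and for every vertex, the bags containing it form a connected subtree. Here vertex b appears in no bag, so the decomposition is invalid.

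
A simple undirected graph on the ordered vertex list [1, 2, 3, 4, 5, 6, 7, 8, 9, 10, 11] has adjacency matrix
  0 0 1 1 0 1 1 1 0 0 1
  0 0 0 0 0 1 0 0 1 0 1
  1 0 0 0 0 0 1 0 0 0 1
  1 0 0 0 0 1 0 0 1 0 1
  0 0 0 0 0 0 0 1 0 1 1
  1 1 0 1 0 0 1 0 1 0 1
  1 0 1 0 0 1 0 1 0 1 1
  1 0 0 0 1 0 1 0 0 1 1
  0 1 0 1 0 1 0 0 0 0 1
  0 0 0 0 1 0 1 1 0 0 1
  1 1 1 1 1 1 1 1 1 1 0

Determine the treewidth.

3

A width-3 tree decomposition is:
Bags: B1 = {1, 7, 8, 11}  B2 = {1, 3, 7, 11}  B3 = {7, 8, 10, 11}  B4 = {1, 6, 7, 11}  B5 = {1, 4, 6, 11}  B6 = {4, 6, 9, 11}  B7 = {5, 8, 10, 11}  B8 = {2, 6, 9, 11}
Tree: B1–B2, B1–B3, B1–B4, B4–B5, B5–B6, B3–B7, B6–B8
Every bag has size at most 4, so the width is 4 − 1 = 3 and tw(G) ≤ 3. Conversely, {1, 4, 6, 11} is a clique of size 4, and the vertices of any clique must share a bag in every tree decomposition; so some bag has ≥ 4 vertices and tw(G) ≥ 3. Hence tw(G) = 3 exactly.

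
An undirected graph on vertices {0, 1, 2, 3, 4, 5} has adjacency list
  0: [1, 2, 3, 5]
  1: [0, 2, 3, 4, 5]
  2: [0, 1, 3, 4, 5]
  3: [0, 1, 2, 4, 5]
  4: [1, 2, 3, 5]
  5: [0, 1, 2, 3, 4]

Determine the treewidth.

A width-4 tree decomposition is:
Bags: B1 = {1, 2, 3, 4, 5}  B2 = {0, 1, 2, 3, 5}
Tree: B1–B2
Each bag holds 5 vertices, so the decomposition has width 4, which upper-bounds the treewidth. Conversely, {0, 1, 2, 3, 5} is a clique of size 5, and the vertices of any clique must share a bag in every tree decomposition; so some bag has ≥ 5 vertices and tw(G) ≥ 4. The upper and lower bounds meet at 4, so that is the treewidth.

4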